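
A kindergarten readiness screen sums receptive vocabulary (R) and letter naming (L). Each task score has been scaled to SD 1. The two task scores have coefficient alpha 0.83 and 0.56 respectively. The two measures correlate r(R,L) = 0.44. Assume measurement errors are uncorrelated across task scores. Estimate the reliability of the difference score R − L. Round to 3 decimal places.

0.455

Var(R−L) = 1 + 1 − 2·0.44 = 2 − 0.88 = 1.12.
Under uncorrelated errors the observed covariances equal the true-score covariances, so only the own-variance terms attenuate.
True-score variance = [0.83 + 0.56] − 0.88 = 1.39 − 0.88 = 0.51.
Reliability = 0.51 / 1.12 = 0.455.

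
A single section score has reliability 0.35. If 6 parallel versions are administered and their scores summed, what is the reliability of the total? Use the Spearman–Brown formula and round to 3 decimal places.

0.764

ρ_k = kρ / (1 + (k−1)ρ) = 6·0.35 / (1 + 5·0.35) = 2.100 / 2.750 = 0.764.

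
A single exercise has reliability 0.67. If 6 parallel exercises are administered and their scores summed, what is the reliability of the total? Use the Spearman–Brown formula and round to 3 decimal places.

0.924

ρ_k = kρ / (1 + (k−1)ρ) = 6·0.67 / (1 + 5·0.67) = 4.020 / 4.350 = 0.924.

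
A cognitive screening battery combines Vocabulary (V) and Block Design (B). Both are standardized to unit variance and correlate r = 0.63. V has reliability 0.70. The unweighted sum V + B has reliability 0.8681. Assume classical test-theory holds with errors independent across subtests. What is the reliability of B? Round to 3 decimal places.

Var(V+B) = 2 + 2·0.63 = 3.260.
True-score variance = ρ_V + ρ_B + 2·0.63, so 0.8681 = (0.70 + ρ_B + 1.26) / 3.260.
ρ_B = 0.8681·3.260 − 0.70 − 1.26 = 0.870.

0.870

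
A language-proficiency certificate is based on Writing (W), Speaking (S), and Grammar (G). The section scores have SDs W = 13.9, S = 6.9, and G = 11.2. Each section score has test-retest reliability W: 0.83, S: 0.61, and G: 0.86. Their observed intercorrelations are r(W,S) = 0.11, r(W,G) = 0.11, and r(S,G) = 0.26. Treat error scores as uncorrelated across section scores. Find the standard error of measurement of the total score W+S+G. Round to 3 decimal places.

Var(total) = 366.26 + 95.5354 = 461.795.
True-score variance = 297.285 + 95.5354 = 392.82, so reliability = 0.8506.
Error variance = 461.795 − 392.82 = 68.9752; SEM = √68.9752 = 8.305.

8.305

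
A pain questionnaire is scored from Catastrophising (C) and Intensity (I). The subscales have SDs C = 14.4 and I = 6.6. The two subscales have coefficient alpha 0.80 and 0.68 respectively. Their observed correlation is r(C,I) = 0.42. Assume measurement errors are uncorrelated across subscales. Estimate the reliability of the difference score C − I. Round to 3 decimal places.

Var(C−I) = 14.4² + 6.6² − 2·14.4·6.6·0.42 = 250.92 − 79.8336 = 171.086.
Under uncorrelated errors the observed covariances equal the true-score covariances, so only the own-variance terms attenuate.
True-score variance = [14.4²·0.80 + 6.6²·0.68] − 79.8336 = 195.509 − 79.8336 = 115.675.
Reliability = 115.675 / 171.086 = 0.676.

0.676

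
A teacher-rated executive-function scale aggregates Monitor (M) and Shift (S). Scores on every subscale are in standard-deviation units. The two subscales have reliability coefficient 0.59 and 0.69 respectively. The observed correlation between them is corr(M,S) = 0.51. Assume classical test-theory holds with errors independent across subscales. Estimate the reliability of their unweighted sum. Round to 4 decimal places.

0.7616

Var(M+S) = 2 + 2·[0.51] = 2 + 1.02 = 3.02.
Because errors are independent across components, Cov(Tᵢ,Tⱼ) = Cov(Xᵢ,Xⱼ); the off-diagonal part of the true-score variance is the same as above.
True-score variance = [0.59 + 0.69] + 1.02 = 1.28 + 1.02 = 2.3.
Reliability = 2.3 / 3.02 = 0.7616.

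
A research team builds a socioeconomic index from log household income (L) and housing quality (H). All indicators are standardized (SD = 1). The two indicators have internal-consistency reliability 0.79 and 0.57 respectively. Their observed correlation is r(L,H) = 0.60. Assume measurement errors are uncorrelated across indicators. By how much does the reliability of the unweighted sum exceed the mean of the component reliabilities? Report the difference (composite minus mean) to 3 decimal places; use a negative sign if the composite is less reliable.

Var(sum) = 2 + 1.2 = 3.2; true-score variance = 1.36 + 1.2 = 2.56; composite reliability = 0.8000.
Mean component reliability = 0.6800.
Difference = 0.8000 − 0.6800 = 0.120.

0.120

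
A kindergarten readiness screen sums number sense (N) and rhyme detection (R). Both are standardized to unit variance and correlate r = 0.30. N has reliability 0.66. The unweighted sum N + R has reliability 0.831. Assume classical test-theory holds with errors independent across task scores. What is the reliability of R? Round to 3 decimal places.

Var(N+R) = 2 + 2·0.30 = 2.600.
True-score variance = ρ_N + ρ_R + 2·0.30, so 0.831 = (0.66 + ρ_R + 0.60) / 2.600.
ρ_R = 0.831·2.600 − 0.66 − 0.60 = 0.901.

0.901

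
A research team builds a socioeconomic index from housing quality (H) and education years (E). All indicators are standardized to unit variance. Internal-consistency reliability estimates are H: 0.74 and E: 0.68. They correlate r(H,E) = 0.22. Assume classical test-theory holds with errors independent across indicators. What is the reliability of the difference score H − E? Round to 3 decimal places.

0.628

Var(H−E) = 1 + 1 − 2·0.22 = 2 − 0.44 = 1.56.
Because errors are independent across components, Cov(Tᵢ,Tⱼ) = Cov(Xᵢ,Xⱼ); the off-diagonal part of the true-score variance is the same as above.
True-score variance = [0.74 + 0.68] − 0.44 = 1.42 − 0.44 = 0.98.
Reliability = 0.98 / 1.56 = 0.628.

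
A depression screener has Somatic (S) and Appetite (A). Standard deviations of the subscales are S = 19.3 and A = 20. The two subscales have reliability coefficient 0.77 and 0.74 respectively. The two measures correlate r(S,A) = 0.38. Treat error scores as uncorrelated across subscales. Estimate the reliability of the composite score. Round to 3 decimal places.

Var(S+A) = 19.3² + 20² + 2·[19.3·20·0.38] = 772.49 + 293.36 = 1065.85.
Because errors are independent across components, Cov(Tᵢ,Tⱼ) = Cov(Xᵢ,Xⱼ); the off-diagonal part of the true-score variance is the same as above.
True-score variance = [19.3²·0.77 + 20²·0.74] + 293.36 = 582.817 + 293.36 = 876.177.
Reliability = 876.177 / 1065.85 = 0.822.

0.822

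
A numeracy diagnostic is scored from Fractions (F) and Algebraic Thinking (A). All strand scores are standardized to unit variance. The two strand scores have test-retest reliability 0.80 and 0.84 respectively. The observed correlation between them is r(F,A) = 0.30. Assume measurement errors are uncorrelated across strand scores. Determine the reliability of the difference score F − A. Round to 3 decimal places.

0.743

Var(F−A) = 1 + 1 − 2·0.30 = 2 − 0.6 = 1.4.
Under uncorrelated errors the observed covariances equal the true-score covariances, so only the own-variance terms attenuate.
True-score variance = [0.80 + 0.84] − 0.6 = 1.64 − 0.6 = 1.04.
Reliability = 1.04 / 1.4 = 0.743.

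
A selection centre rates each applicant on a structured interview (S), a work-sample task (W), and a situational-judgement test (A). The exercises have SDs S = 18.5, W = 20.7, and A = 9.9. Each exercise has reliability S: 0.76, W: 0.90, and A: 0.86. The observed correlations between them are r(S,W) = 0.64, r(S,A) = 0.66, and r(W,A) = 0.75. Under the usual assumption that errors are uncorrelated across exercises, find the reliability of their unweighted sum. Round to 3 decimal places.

Var(S+W+A) = 18.5² + 20.7² + 9.9² + 2·[18.5·20.7·0.64 + 18.5·9.9·0.66 + 20.7·9.9·0.75] = 868.75 + 1039.33 = 1908.08.
Because errors are independent across components, Cov(Tᵢ,Tⱼ) = Cov(Xᵢ,Xⱼ); the off-diagonal part of the true-score variance is the same as above.
True-score variance = [18.5²·0.76 + 20.7²·0.90 + 9.9²·0.86] + 1039.33 = 730.04 + 1039.33 = 1769.37.
Reliability = 1769.37 / 1908.08 = 0.927.

0.927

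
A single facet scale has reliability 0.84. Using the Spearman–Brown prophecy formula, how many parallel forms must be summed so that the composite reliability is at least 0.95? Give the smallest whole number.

k ≥ ρ*(1−ρ₁)/(ρ₁(1−ρ*)) = 0.95·0.16 / (0.84·0.05) = 3.619.
Smallest integer k = 4.

4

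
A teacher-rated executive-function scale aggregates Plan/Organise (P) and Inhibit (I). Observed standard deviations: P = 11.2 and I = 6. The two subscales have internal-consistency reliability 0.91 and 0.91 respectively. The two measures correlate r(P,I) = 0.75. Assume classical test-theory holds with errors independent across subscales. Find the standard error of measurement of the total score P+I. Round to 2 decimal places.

3.81

Var(total) = 161.44 + 100.8 = 262.24.
True-score variance = 146.91 + 100.8 = 247.71, so reliability = 0.9446.
Error variance = 262.24 − 247.71 = 14.5296; SEM = √14.5296 = 3.81.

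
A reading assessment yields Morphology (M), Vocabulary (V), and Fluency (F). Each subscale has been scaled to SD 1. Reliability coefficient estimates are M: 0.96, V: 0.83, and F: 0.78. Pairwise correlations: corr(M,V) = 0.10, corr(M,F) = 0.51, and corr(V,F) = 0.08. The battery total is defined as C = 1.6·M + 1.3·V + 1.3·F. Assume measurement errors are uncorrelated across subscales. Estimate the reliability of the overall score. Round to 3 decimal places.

Var(C) = 1.6² + 1.3² + 1.3² + 2·[2.08·0.10 + 2.08·0.51 + 1.69·0.08] = 5.94 + 2.808 = 8.748.
Under uncorrelated errors the observed covariances equal the true-score covariances, so only the own-variance terms attenuate.
True-score variance = [1.6²·0.96 + 1.3²·0.83 + 1.3²·0.78] + 2.808 = 5.1785 + 2.808 = 7.9865.
Reliability = 7.9865 / 8.748 = 0.913.

0.913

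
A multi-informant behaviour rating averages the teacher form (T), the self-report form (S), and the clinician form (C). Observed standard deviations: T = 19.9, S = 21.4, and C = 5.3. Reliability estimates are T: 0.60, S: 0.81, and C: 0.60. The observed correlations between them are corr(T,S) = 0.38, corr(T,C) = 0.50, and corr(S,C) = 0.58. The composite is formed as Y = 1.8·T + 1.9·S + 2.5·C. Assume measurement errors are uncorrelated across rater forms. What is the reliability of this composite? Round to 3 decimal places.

Var(Y) = 1.8²·19.9² + 1.9²·21.4² + 2.5²·5.3² + 2·[3.42·19.9·21.4·0.38 + 4.5·19.9·5.3·0.50 + 4.75·21.4·5.3·0.58] = 3111.87 + 2206.45 = 5318.33.
Because errors are independent across components, Cov(Tᵢ,Tⱼ) = Cov(Xᵢ,Xⱼ); the off-diagonal part of the true-score variance is the same as above.
True-score variance = [1.8²·19.9²·0.60 + 1.9²·21.4²·0.81 + 2.5²·5.3²·0.60] + 2206.45 = 2214.3 + 2206.45 = 4420.76.
Reliability = 4420.76 / 5318.33 = 0.831.

0.831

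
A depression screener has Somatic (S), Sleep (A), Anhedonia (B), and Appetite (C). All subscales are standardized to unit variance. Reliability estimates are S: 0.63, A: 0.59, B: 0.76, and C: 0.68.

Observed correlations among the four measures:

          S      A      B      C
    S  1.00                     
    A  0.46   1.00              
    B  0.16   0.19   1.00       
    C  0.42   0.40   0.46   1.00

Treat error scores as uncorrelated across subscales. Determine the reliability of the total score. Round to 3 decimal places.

0.836

Var(S+A+B+C) = 4 + 2·[0.46 + 0.16 + 0.42 + 0.19 + 0.40 + 0.46] = 4 + 4.18 = 8.18.
With uncorrelated errors the cross-covariances are all true-score covariance, so they carry over unchanged; only the diagonal terms shrink to ρᵢσᵢ².
True-score variance = [0.63 + 0.59 + 0.76 + 0.68] + 4.18 = 2.66 + 4.18 = 6.84.
Reliability = 6.84 / 8.18 = 0.836.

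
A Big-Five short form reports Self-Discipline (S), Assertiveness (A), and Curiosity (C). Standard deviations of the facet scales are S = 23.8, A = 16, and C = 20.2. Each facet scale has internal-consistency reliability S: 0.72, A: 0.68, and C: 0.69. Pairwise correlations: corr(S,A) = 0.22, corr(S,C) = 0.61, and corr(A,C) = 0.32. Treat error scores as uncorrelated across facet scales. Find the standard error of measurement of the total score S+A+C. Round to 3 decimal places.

19.158

Var(total) = 1230.48 + 960.927 = 2191.41.
True-score variance = 863.464 + 960.927 = 1824.39, so reliability = 0.8325.
Error variance = 2191.41 − 1824.39 = 367.016; SEM = √367.016 = 19.158.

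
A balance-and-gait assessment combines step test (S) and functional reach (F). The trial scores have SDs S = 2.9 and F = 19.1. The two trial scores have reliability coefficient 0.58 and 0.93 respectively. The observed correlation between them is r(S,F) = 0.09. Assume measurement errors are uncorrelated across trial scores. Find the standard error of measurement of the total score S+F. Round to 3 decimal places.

5.392

Var(total) = 373.22 + 9.9702 = 383.19.
True-score variance = 344.151 + 9.9702 = 354.121, so reliability = 0.9241.
Error variance = 383.19 − 354.121 = 29.0689; SEM = √29.0689 = 5.392.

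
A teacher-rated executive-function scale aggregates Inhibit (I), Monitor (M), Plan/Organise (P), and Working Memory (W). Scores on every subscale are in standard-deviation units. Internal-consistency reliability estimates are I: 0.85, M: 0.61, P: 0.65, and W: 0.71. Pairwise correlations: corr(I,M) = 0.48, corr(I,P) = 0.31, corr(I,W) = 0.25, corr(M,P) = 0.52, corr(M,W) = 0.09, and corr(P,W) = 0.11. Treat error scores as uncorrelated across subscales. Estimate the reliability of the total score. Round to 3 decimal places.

0.843

Var(I+M+P+W) = 4 + 2·[0.48 + 0.31 + 0.25 + 0.52 + 0.09 + 0.11] = 4 + 3.52 = 7.52.
Because errors are independent across components, Cov(Tᵢ,Tⱼ) = Cov(Xᵢ,Xⱼ); the off-diagonal part of the true-score variance is the same as above.
True-score variance = [0.85 + 0.61 + 0.65 + 0.71] + 3.52 = 2.82 + 3.52 = 6.34.
Reliability = 6.34 / 7.52 = 0.843.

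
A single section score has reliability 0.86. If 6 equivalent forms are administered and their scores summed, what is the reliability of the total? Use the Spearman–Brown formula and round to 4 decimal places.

0.9736

ρ_k = kρ / (1 + (k−1)ρ) = 6·0.86 / (1 + 5·0.86) = 5.160 / 5.300 = 0.9736.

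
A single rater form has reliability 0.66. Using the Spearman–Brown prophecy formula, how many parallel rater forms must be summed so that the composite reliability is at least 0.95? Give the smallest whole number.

10

k ≥ ρ*(1−ρ₁)/(ρ₁(1−ρ*)) = 0.95·0.34 / (0.66·0.05) = 9.788.
Smallest integer k = 10.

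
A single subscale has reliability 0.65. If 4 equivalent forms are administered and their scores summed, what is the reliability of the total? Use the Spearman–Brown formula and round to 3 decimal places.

0.881

ρ_k = kρ / (1 + (k−1)ρ) = 4·0.65 / (1 + 3·0.65) = 2.600 / 2.950 = 0.881.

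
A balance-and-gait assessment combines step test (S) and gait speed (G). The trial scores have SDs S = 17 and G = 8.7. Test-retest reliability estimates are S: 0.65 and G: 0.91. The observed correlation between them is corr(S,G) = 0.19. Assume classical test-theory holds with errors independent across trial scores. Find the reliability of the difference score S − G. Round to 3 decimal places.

0.650

Var(S−G) = 17² + 8.7² − 2·17·8.7·0.19 = 364.69 − 56.202 = 308.488.
Because errors are independent across components, Cov(Tᵢ,Tⱼ) = Cov(Xᵢ,Xⱼ); the off-diagonal part of the true-score variance is the same as above.
True-score variance = [17²·0.65 + 8.7²·0.91] − 56.202 = 256.728 − 56.202 = 200.526.
Reliability = 200.526 / 308.488 = 0.650.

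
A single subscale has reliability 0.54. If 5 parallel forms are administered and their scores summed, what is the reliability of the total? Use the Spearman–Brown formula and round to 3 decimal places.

0.854

ρ_k = kρ / (1 + (k−1)ρ) = 5·0.54 / (1 + 4·0.54) = 2.700 / 3.160 = 0.854.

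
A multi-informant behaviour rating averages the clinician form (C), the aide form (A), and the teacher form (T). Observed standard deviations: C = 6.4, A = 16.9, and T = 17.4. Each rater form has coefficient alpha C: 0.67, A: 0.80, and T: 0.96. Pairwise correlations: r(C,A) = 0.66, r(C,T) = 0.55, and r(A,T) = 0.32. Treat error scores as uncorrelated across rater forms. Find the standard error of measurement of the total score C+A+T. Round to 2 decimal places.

9.10

Var(total) = 629.33 + 453.466 = 1082.8.
True-score variance = 546.581 + 453.466 = 1000.05, so reliability = 0.9236.
Error variance = 1082.8 − 1000.05 = 82.7492; SEM = √82.7492 = 9.10.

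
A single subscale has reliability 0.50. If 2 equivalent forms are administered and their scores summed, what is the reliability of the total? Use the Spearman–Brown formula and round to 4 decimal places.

0.6667

ρ_k = kρ / (1 + (k−1)ρ) = 2·0.50 / (1 + 1·0.50) = 1.000 / 1.500 = 0.6667.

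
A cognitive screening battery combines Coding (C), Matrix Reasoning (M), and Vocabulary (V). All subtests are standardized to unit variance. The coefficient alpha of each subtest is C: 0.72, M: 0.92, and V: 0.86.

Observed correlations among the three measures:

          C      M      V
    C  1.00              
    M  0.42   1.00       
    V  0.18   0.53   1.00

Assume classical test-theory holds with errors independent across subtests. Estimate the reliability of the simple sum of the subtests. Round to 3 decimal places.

0.905

Var(C+M+V) = 3 + 2·[0.42 + 0.18 + 0.53] = 3 + 2.26 = 5.26.
Because errors are independent across components, Cov(Tᵢ,Tⱼ) = Cov(Xᵢ,Xⱼ); the off-diagonal part of the true-score variance is the same as above.
True-score variance = [0.72 + 0.92 + 0.86] + 2.26 = 2.5 + 2.26 = 4.76.
Reliability = 4.76 / 5.26 = 0.905.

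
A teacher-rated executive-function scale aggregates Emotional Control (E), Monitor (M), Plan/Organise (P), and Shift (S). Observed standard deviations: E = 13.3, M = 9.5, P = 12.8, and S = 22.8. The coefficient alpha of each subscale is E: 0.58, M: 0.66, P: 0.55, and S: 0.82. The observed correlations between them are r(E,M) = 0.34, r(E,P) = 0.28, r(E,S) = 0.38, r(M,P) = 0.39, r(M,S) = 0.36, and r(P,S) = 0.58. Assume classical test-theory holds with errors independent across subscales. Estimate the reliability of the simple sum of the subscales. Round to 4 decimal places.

0.8605

Var(E+M+P+S) = 13.3² + 9.5² + 12.8² + 22.8² + 2·[13.3·9.5·0.34 + 13.3·12.8·0.28 + 13.3·22.8·0.38 + 9.5·12.8·0.39 + 9.5·22.8·0.36 + 12.8·22.8·0.58] = 950.82 + 1001.05 = 1951.87.
With uncorrelated errors the cross-covariances are all true-score covariance, so they carry over unchanged; only the diagonal terms shrink to ρᵢσᵢ².
True-score variance = [13.3²·0.58 + 9.5²·0.66 + 12.8²·0.55 + 22.8²·0.82] + 1001.05 = 678.542 + 1001.05 = 1679.59.
Reliability = 1679.59 / 1951.87 = 0.8605.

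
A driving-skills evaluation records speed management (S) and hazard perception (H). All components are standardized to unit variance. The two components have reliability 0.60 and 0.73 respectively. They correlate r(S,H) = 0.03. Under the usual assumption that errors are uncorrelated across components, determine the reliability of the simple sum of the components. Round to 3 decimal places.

0.675

Var(S+H) = 2 + 2·[0.03] = 2 + 0.06 = 2.06.
Under uncorrelated errors the observed covariances equal the true-score covariances, so only the own-variance terms attenuate.
True-score variance = [0.60 + 0.73] + 0.06 = 1.33 + 0.06 = 1.39.
Reliability = 1.39 / 2.06 = 0.675.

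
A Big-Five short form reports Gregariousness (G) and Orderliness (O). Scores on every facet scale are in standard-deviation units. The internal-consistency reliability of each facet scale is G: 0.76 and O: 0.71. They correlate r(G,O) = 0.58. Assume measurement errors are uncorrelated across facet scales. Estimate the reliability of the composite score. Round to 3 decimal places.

Var(G+O) = 2 + 2·[0.58] = 2 + 1.16 = 3.16.
Because errors are independent across components, Cov(Tᵢ,Tⱼ) = Cov(Xᵢ,Xⱼ); the off-diagonal part of the true-score variance is the same as above.
True-score variance = [0.76 + 0.71] + 1.16 = 1.47 + 1.16 = 2.63.
Reliability = 2.63 / 3.16 = 0.832.

0.832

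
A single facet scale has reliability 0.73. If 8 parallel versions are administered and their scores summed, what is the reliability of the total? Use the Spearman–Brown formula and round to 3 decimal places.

0.956

ρ_k = kρ / (1 + (k−1)ρ) = 8·0.73 / (1 + 7·0.73) = 5.840 / 6.110 = 0.956.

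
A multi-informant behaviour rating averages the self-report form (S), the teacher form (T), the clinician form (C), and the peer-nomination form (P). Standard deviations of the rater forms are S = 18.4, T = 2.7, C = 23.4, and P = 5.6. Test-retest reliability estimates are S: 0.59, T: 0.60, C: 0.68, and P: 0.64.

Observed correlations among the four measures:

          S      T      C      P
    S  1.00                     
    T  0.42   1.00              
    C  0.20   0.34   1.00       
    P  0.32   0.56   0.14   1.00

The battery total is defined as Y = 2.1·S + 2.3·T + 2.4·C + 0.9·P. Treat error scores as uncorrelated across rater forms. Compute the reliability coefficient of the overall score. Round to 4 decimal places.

Var(Y) = 2.1²·18.4² + 2.3²·2.7² + 2.4²·23.4² + 0.9²·5.6² + 2·[4.83·18.4·2.7·0.42 + 5.04·18.4·23.4·0.20 + 1.89·18.4·5.6·0.32 + 5.52·2.7·23.4·0.34 + 2.07·2.7·5.6·0.56 + 2.16·23.4·5.6·0.14] = 4710.96 + 1545.67 = 6256.63.
Under uncorrelated errors the observed covariances equal the true-score covariances, so only the own-variance terms attenuate.
True-score variance = [2.1²·18.4²·0.59 + 2.3²·2.7²·0.60 + 2.4²·23.4²·0.68 + 0.9²·5.6²·0.64] + 1545.67 = 3064.98 + 1545.67 = 4610.65.
Reliability = 4610.65 / 6256.63 = 0.7369.

0.7369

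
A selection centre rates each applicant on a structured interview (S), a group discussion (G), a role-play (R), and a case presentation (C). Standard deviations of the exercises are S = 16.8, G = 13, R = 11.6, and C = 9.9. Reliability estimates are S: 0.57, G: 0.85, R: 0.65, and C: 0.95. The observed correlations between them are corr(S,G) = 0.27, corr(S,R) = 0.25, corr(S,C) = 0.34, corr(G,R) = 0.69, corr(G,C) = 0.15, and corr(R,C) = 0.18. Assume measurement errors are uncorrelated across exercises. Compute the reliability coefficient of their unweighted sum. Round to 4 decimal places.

Var(S+G+R+C) = 16.8² + 13² + 11.6² + 9.9² + 2·[16.8·13·0.27 + 16.8·11.6·0.25 + 16.8·9.9·0.34 + 13·11.6·0.69 + 13·9.9·0.15 + 11.6·9.9·0.18] = 683.81 + 616.53 = 1300.34.
With uncorrelated errors the cross-covariances are all true-score covariance, so they carry over unchanged; only the diagonal terms shrink to ρᵢσᵢ².
True-score variance = [16.8²·0.57 + 13²·0.85 + 11.6²·0.65 + 9.9²·0.95] + 616.53 = 485.1 + 616.53 = 1101.63.
Reliability = 1101.63 / 1300.34 = 0.8472.

0.8472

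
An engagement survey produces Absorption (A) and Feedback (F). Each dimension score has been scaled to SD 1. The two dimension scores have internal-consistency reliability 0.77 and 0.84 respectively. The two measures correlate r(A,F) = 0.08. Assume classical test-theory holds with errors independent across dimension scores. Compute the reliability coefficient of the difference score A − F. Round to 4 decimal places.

0.7880

Var(A−F) = 1 + 1 − 2·0.08 = 2 − 0.16 = 1.84.
Because errors are independent across components, Cov(Tᵢ,Tⱼ) = Cov(Xᵢ,Xⱼ); the off-diagonal part of the true-score variance is the same as above.
True-score variance = [0.77 + 0.84] − 0.16 = 1.61 − 0.16 = 1.45.
Reliability = 1.45 / 1.84 = 0.7880.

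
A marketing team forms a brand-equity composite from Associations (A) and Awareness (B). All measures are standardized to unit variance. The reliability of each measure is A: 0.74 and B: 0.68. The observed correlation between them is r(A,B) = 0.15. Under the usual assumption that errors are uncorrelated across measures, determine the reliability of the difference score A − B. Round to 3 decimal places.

0.659

Var(A−B) = 1 + 1 − 2·0.15 = 2 − 0.3 = 1.7.
With uncorrelated errors the cross-covariances are all true-score covariance, so they carry over unchanged; only the diagonal terms shrink to ρᵢσᵢ².
True-score variance = [0.74 + 0.68] − 0.3 = 1.42 − 0.3 = 1.12.
Reliability = 1.12 / 1.7 = 0.659.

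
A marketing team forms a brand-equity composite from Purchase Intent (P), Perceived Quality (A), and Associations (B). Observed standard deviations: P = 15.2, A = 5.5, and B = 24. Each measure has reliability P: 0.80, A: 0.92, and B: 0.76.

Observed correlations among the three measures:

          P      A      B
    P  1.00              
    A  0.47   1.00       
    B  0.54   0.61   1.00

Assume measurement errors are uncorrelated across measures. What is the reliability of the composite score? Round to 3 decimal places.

Var(P+A+B) = 15.2² + 5.5² + 24² + 2·[15.2·5.5·0.47 + 15.2·24·0.54 + 5.5·24·0.61] = 837.29 + 633.608 = 1470.9.
With uncorrelated errors the cross-covariances are all true-score covariance, so they carry over unchanged; only the diagonal terms shrink to ρᵢσᵢ².
True-score variance = [15.2²·0.80 + 5.5²·0.92 + 24²·0.76] + 633.608 = 650.422 + 633.608 = 1284.03.
Reliability = 1284.03 / 1470.9 = 0.873.

0.873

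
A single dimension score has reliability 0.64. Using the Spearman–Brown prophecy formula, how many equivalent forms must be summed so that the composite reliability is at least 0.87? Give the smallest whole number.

4

k ≥ ρ*(1−ρ₁)/(ρ₁(1−ρ*)) = 0.87·0.36 / (0.64·0.13) = 3.764.
Smallest integer k = 4.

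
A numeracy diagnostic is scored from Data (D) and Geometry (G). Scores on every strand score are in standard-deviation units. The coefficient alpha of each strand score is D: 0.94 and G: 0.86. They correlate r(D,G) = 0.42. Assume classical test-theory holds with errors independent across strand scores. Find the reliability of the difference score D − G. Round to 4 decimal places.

0.8276

Var(D−G) = 1 + 1 − 2·0.42 = 2 − 0.84 = 1.16.
Under uncorrelated errors the observed covariances equal the true-score covariances, so only the own-variance terms attenuate.
True-score variance = [0.94 + 0.86] − 0.84 = 1.8 − 0.84 = 0.96.
Reliability = 0.96 / 1.16 = 0.8276.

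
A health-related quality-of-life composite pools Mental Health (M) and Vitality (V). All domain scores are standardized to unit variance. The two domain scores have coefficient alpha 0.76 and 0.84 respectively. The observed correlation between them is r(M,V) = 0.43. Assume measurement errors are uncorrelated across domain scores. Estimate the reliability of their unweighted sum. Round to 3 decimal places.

Var(M+V) = 2 + 2·[0.43] = 2 + 0.86 = 2.86.
With uncorrelated errors the cross-covariances are all true-score covariance, so they carry over unchanged; only the diagonal terms shrink to ρᵢσᵢ².
True-score variance = [0.76 + 0.84] + 0.86 = 1.6 + 0.86 = 2.46.
Reliability = 2.46 / 2.86 = 0.860.

0.860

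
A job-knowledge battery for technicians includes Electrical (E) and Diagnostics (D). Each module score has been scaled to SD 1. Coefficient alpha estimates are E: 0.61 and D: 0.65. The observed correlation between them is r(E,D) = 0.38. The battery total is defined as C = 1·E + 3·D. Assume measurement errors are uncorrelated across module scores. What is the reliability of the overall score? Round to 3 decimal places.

Var(C) = 1 + 3² + 2·[3·0.38] = 10 + 2.28 = 12.28.
Under uncorrelated errors the observed covariances equal the true-score covariances, so only the own-variance terms attenuate.
True-score variance = [0.61 + 3²·0.65] + 2.28 = 6.46 + 2.28 = 8.74.
Reliability = 8.74 / 12.28 = 0.712.

0.712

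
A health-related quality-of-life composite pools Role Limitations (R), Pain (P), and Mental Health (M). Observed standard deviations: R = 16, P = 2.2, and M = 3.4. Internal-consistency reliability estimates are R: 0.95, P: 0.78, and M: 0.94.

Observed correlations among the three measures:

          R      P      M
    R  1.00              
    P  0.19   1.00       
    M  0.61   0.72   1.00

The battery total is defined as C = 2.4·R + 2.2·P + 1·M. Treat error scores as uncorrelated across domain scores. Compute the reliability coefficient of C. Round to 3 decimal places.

Var(C) = 2.4²·16² + 2.2²·2.2² + 3.4² + 2·[5.28·16·2.2·0.19 + 2.4·16·3.4·0.61 + 2.2·2.2·3.4·0.72] = 1509.55 + 253.605 = 1763.15.
Because errors are independent across components, Cov(Tᵢ,Tⱼ) = Cov(Xᵢ,Xⱼ); the off-diagonal part of the true-score variance is the same as above.
True-score variance = [2.4²·16²·0.95 + 2.2²·2.2²·0.78 + 3.4²·0.94] + 253.605 = 1429.97 + 253.605 = 1683.58.
Reliability = 1683.58 / 1763.15 = 0.955.

0.955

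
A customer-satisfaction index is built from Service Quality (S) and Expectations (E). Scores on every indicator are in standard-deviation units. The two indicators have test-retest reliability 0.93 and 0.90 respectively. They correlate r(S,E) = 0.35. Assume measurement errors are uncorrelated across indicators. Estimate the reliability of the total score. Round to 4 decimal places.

0.9370

Var(S+E) = 2 + 2·[0.35] = 2 + 0.7 = 2.7.
Because errors are independent across components, Cov(Tᵢ,Tⱼ) = Cov(Xᵢ,Xⱼ); the off-diagonal part of the true-score variance is the same as above.
True-score variance = [0.93 + 0.90] + 0.7 = 1.83 + 0.7 = 2.53.
Reliability = 2.53 / 2.7 = 0.9370.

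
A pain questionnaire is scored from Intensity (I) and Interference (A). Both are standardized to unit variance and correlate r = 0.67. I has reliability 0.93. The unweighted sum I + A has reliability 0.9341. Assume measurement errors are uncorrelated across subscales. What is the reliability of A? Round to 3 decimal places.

0.850

Var(I+A) = 2 + 2·0.67 = 3.340.
True-score variance = ρ_I + ρ_A + 2·0.67, so 0.9341 = (0.93 + ρ_A + 1.34) / 3.340.
ρ_A = 0.9341·3.340 − 0.93 − 1.34 = 0.850.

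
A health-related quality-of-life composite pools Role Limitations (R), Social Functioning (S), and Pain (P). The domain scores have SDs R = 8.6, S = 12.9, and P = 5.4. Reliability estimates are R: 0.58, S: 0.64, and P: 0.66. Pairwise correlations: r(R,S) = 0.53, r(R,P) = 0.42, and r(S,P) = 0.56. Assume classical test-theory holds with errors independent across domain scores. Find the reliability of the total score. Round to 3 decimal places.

Var(R+S+P) = 8.6² + 12.9² + 5.4² + 2·[8.6·12.9·0.53 + 8.6·5.4·0.42 + 12.9·5.4·0.56] = 269.53 + 234.625 = 504.155.
Because errors are independent across components, Cov(Tᵢ,Tⱼ) = Cov(Xᵢ,Xⱼ); the off-diagonal part of the true-score variance is the same as above.
True-score variance = [8.6²·0.58 + 12.9²·0.64 + 5.4²·0.66] + 234.625 = 168.645 + 234.625 = 403.27.
Reliability = 403.27 / 504.155 = 0.800.

0.800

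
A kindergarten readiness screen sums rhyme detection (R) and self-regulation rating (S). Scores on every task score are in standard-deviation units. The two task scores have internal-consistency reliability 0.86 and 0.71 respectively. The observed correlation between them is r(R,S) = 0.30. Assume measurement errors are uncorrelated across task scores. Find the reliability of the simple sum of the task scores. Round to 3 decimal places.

Var(R+S) = 2 + 2·[0.30] = 2 + 0.6 = 2.6.
Because errors are independent across components, Cov(Tᵢ,Tⱼ) = Cov(Xᵢ,Xⱼ); the off-diagonal part of the true-score variance is the same as above.
True-score variance = [0.86 + 0.71] + 0.6 = 1.57 + 0.6 = 2.17.
Reliability = 2.17 / 2.6 = 0.835.

0.835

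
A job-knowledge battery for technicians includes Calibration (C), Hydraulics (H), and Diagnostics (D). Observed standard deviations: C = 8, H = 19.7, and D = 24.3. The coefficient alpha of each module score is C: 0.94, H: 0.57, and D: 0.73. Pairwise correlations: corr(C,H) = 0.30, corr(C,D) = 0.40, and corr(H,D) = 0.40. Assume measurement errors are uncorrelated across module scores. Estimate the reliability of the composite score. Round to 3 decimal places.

0.803

Var(C+H+D) = 8² + 19.7² + 24.3² + 2·[8·19.7·0.30 + 8·24.3·0.40 + 19.7·24.3·0.40] = 1042.58 + 633.048 = 1675.63.
With uncorrelated errors the cross-covariances are all true-score covariance, so they carry over unchanged; only the diagonal terms shrink to ρᵢσᵢ².
True-score variance = [8²·0.94 + 19.7²·0.57 + 24.3²·0.73] + 633.048 = 712.429 + 633.048 = 1345.48.
Reliability = 1345.48 / 1675.63 = 0.803.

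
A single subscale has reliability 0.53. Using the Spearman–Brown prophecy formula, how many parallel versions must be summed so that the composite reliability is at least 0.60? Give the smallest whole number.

2

k ≥ ρ*(1−ρ₁)/(ρ₁(1−ρ*)) = 0.60·0.47 / (0.53·0.40) = 1.330.
Smallest integer k = 2.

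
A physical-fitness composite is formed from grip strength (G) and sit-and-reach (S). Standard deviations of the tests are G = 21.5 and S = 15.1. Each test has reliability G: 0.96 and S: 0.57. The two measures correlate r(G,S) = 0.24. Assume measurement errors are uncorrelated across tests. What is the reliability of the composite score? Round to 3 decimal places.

0.862

Var(G+S) = 21.5² + 15.1² + 2·[21.5·15.1·0.24] = 690.26 + 155.832 = 846.092.
Under uncorrelated errors the observed covariances equal the true-score covariances, so only the own-variance terms attenuate.
True-score variance = [21.5²·0.96 + 15.1²·0.57] + 155.832 = 573.726 + 155.832 = 729.558.
Reliability = 729.558 / 846.092 = 0.862.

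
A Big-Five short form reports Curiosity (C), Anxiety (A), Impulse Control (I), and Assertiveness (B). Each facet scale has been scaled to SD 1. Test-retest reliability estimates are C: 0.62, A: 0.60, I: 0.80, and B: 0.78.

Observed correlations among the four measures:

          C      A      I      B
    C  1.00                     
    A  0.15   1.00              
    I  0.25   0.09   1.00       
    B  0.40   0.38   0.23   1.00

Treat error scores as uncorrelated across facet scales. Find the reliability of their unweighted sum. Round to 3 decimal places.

Var(C+A+I+B) = 4 + 2·[0.15 + 0.25 + 0.40 + 0.09 + 0.38 + 0.23] = 4 + 3 = 7.
Under uncorrelated errors the observed covariances equal the true-score covariances, so only the own-variance terms attenuate.
True-score variance = [0.62 + 0.60 + 0.80 + 0.78] + 3 = 2.8 + 3 = 5.8.
Reliability = 5.8 / 7 = 0.829.

0.829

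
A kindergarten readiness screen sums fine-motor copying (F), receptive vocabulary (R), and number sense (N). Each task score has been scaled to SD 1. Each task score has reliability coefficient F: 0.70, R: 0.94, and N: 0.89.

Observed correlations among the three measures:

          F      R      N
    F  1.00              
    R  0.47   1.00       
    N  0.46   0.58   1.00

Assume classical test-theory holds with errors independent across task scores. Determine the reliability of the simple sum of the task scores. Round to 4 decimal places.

Var(F+R+N) = 3 + 2·[0.47 + 0.46 + 0.58] = 3 + 3.02 = 6.02.
Under uncorrelated errors the observed covariances equal the true-score covariances, so only the own-variance terms attenuate.
True-score variance = [0.70 + 0.94 + 0.89] + 3.02 = 2.53 + 3.02 = 5.55.
Reliability = 5.55 / 6.02 = 0.9219.

0.9219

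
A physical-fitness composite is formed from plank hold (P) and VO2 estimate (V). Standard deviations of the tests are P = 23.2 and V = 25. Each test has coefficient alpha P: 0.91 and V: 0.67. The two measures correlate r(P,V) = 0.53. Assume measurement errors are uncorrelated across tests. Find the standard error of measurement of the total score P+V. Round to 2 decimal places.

Var(total) = 1163.24 + 614.8 = 1778.04.
True-score variance = 908.548 + 614.8 = 1523.35, so reliability = 0.8568.
Error variance = 1778.04 − 1523.35 = 254.692; SEM = √254.692 = 15.96.

15.96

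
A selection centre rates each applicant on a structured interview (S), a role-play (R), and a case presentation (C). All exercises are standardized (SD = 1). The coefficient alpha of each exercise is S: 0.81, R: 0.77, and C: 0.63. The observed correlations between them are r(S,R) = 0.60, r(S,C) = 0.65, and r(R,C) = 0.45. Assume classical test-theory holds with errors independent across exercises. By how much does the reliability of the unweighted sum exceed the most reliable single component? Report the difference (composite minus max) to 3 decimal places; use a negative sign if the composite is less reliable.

0.067

Var(sum) = 3 + 3.4 = 6.4; true-score variance = 2.21 + 3.4 = 5.61; composite reliability = 0.8766.
Max component reliability = 0.8100.
Difference = 0.8766 − 0.8100 = 0.067.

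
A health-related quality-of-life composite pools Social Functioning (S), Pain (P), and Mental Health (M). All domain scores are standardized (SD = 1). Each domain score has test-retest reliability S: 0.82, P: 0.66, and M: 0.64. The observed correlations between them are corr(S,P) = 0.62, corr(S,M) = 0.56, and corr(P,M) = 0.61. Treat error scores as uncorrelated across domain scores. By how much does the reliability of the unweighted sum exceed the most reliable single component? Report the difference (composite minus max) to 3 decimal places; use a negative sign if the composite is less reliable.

Var(sum) = 3 + 3.58 = 6.58; true-score variance = 2.12 + 3.58 = 5.7; composite reliability = 0.8663.
Max component reliability = 0.8200.
Difference = 0.8663 − 0.8200 = 0.046.

0.046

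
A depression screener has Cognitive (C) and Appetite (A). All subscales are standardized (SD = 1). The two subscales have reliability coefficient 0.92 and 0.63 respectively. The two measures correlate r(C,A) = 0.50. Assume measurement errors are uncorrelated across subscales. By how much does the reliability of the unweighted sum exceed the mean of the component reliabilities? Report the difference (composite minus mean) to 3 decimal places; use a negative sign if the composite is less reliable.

Var(sum) = 2 + 1 = 3; true-score variance = 1.55 + 1 = 2.55; composite reliability = 0.8500.
Mean component reliability = 0.7750.
Difference = 0.8500 − 0.7750 = 0.075.

0.075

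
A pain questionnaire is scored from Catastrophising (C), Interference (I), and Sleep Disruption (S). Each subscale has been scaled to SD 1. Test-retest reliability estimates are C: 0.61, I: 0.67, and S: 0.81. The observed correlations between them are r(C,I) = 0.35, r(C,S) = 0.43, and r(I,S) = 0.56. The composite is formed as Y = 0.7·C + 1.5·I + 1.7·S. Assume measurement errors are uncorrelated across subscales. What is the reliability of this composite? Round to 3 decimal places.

0.855

Var(Y) = 0.7² + 1.5² + 1.7² + 2·[1.05·0.35 + 1.19·0.43 + 2.55·0.56] = 5.63 + 4.6144 = 10.2444.
Because errors are independent across components, Cov(Tᵢ,Tⱼ) = Cov(Xᵢ,Xⱼ); the off-diagonal part of the true-score variance is the same as above.
True-score variance = [0.7²·0.61 + 1.5²·0.67 + 1.7²·0.81] + 4.6144 = 4.1473 + 4.6144 = 8.7617.
Reliability = 8.7617 / 10.2444 = 0.855.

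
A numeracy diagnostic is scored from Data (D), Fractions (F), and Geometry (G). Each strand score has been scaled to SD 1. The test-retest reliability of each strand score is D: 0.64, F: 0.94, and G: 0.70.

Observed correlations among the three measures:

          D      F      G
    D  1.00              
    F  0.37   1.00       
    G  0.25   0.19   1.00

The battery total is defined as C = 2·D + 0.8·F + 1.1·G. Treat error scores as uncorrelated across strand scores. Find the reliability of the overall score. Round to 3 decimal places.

0.783

Var(C) = 2² + 0.8² + 1.1² + 2·[1.6·0.37 + 2.2·0.25 + 0.88·0.19] = 5.85 + 2.6184 = 8.4684.
Under uncorrelated errors the observed covariances equal the true-score covariances, so only the own-variance terms attenuate.
True-score variance = [2²·0.64 + 0.8²·0.94 + 1.1²·0.70] + 2.6184 = 4.0086 + 2.6184 = 6.627.
Reliability = 6.627 / 8.4684 = 0.783.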